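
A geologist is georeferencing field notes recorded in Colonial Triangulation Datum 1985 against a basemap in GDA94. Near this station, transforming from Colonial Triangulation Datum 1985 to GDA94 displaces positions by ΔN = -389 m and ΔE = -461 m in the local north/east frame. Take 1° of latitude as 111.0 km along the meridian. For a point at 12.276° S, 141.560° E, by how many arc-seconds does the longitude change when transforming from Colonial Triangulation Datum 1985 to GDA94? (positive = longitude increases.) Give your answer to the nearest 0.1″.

Δλ = -15.3″

At latitude -12.276°, cos φ = 0.977135.
1° of longitude at this latitude = 111.0 × cos φ = 108.46 km, so Δλ = -461.0 / 108462.0 = -0.0042503° = -15.301″.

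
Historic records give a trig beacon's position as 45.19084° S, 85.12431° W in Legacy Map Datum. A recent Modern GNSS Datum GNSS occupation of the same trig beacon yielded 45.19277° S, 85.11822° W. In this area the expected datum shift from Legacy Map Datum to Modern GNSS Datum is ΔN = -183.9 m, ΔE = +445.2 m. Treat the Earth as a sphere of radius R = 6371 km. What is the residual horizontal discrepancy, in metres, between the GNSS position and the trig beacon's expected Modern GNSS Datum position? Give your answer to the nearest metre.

Observed coordinate differences: Δφ = -0.00193°, Δλ = +0.00609°.
Converting to metres (1° lat = 111195 m, cos φ = 0.704748): observed ΔN = -214.6 m, observed ΔE = 477.2 m.
Subtracting the expected shift leaves a residual of -214.6 − (-183.9) = -30.7 m north and 477.2 − (445.2) = 32.0 m east.
Residual distance = √((-30.7)² + 32.0²) = 44.4 m.

44 m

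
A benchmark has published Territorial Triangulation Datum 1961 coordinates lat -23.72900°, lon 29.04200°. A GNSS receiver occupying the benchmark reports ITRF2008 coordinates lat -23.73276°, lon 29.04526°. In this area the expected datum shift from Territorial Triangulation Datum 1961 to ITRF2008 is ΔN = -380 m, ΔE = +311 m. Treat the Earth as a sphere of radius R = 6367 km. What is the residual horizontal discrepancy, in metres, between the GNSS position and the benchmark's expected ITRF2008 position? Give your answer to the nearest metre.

Observed coordinate differences: Δφ = -0.00376°, Δλ = +0.00326°.
Converting to metres (1° lat = 111125 m, cos φ = 0.915459): observed ΔN = -417.8 m, observed ΔE = 331.6 m.
Subtracting the expected shift leaves a residual of -417.8 − (-380) = -37.8 m north and 331.6 − (311) = 20.6 m east.
Residual distance = √((-37.8)² + 20.6²) = 43.1 m.

43 m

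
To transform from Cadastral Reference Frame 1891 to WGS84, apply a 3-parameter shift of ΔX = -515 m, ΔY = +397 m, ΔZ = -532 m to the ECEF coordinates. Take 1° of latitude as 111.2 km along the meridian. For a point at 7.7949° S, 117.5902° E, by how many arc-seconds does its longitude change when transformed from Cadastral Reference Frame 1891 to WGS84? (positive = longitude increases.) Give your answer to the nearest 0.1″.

Δλ = 8.9″

sin φ = -0.135627, cos φ = 0.990760, sin λ = 0.886283, cos λ = -0.463144.
East component: ΔE = −sin λ·ΔX + cos λ·ΔY = −(0.886283)(-515) + (-0.463144)(397) = 272.57 m.
1° of latitude spans 111200 m; at latitude φ, 1° of longitude spans that × cos φ = 110172.5 m, so Δλ = 272.57 / 110172.5 × 3600 = 8.906″.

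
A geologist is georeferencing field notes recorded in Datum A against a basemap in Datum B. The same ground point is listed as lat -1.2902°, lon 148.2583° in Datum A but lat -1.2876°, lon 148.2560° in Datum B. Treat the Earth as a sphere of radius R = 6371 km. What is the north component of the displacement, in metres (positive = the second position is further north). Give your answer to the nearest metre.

Δφ = -1.2876° − -1.2902° = +0.0026°; Δλ = 148.2560° − 148.2583° = -0.0023°.
1° along a meridian = πR/180 = 111195 m.
ΔN = Δφ × 111195 = 289.1 m; ΔE = Δλ × 111195 × cos(-1.2902°) = -0.0023 × 111195 × 0.999746 = -255.7 m.

ΔN = 289 m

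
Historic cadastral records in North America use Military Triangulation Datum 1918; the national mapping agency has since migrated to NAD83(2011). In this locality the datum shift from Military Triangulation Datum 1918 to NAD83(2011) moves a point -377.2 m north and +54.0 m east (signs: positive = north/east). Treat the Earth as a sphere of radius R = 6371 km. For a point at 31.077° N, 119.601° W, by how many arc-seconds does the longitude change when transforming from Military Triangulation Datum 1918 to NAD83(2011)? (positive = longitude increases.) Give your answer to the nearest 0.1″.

Δλ = 2.0″

At latitude 31.077°, cos φ = 0.856474.
One radian of longitude at latitude φ spans R cos φ, so Δλ = ΔE / (R cos φ) = 54.0 / (6371000 × 0.856474) = 9.8963e-06 rad = 2.041″.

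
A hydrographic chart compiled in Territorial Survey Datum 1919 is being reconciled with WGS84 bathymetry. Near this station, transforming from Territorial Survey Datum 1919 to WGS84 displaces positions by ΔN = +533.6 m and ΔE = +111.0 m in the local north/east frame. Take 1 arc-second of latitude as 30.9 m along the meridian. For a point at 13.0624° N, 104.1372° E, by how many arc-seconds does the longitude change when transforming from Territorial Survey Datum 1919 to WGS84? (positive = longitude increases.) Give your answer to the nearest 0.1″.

At latitude 13.0624°, cos φ = 0.974124.
1″ of longitude at this latitude = 30.90 × cos φ = 30.1004 m, so Δλ = 111.0 / 30.1004 = 3.688″.

Δλ = 3.7″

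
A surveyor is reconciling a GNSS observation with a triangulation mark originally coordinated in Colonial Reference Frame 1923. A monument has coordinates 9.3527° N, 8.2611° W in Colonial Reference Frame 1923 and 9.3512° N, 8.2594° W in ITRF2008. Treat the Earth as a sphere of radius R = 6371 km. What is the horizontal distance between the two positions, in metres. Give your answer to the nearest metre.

Δφ = 9.3512° − 9.3527° = -0.0015°; Δλ = -8.2594° − -8.2611° = +0.0017°.
1° along a meridian = πR/180 = 111195 m.
ΔN = Δφ × 111195 = -166.8 m; ΔE = Δλ × 111195 × cos(9.3527°) = +0.0017 × 111195 × 0.986707 = 186.5 m.
Distance = √(ΔE² + ΔN²) = √(186.5² + (-166.8)²) = 250.2 m.

250 m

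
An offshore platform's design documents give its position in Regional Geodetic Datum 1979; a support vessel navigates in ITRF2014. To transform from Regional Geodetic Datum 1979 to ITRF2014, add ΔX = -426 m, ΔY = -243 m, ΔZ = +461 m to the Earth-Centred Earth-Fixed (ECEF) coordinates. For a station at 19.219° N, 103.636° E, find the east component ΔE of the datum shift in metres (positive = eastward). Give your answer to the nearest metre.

At φ = 19.219°, λ = 103.636°: sin φ = 0.329180, cos φ = 0.944267, sin λ = 0.971813, cos λ = -0.235753.
ΔE = −sin λ·ΔX + cos λ·ΔY = −(0.971813)·(-426) + (-0.235753)·(-243) = 471.28 m.

ΔE = 471 m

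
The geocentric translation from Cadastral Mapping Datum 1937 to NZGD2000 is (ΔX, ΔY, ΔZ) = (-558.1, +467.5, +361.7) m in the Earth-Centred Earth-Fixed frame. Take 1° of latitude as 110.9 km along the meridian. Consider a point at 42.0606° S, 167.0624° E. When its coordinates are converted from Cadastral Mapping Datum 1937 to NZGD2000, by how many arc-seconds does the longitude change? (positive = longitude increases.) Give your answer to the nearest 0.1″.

Δλ = -14.5″

sin φ = -0.669916, cos φ = 0.742437, sin λ = 0.223890, cos λ = -0.974614.
East component: ΔE = −sin λ·ΔX + cos λ·ΔY = −(0.223890)(-558.1) + (-0.974614)(467.5) = -330.68 m.
1° of latitude spans 110900 m; at latitude φ, 1° of longitude spans that × cos φ = 82336.2 m, so Δλ = -330.68 / 82336.2 × 3600 = -14.458″.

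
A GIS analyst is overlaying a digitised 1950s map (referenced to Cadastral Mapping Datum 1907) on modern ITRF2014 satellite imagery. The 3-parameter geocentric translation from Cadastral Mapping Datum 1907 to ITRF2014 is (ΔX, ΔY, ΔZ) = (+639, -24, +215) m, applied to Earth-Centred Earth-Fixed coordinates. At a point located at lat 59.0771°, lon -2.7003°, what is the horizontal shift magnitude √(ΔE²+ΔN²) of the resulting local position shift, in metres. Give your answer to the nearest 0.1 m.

438.1 m

At φ = 59.0771°, λ = -2.7003°: sin φ = 0.857860, cos φ = 0.513884, sin λ = -0.047112, cos λ = 0.998890.
ΔE = −sin λ·ΔX + cos λ·ΔY = −(-0.047112)·(639) + (0.998890)·(-24) = 6.13 m.
ΔN = −sin φ cos λ·ΔX − sin φ sin λ·ΔY + cos φ·ΔZ = −(0.857860)(0.998890)(639) − (0.857860)(-0.047112)(-24) + (0.513884)(215) = -438.05 m.
Horizontal magnitude = √(ΔE² + ΔN²) = √(6.13² + (-438.05)²) = 438.09 m.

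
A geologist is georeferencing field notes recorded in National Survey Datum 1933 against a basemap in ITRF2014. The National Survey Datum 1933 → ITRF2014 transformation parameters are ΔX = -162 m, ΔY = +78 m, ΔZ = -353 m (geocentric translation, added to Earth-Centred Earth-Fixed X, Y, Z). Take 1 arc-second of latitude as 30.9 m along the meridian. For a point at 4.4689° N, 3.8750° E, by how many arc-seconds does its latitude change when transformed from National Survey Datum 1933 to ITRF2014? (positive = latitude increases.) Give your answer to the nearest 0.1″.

sin φ = 0.077918, cos φ = 0.996960, sin λ = 0.067580, cos λ = 0.997714.
North component: ΔN = −sin φ cos λ·ΔX − sin φ sin λ·ΔY + cos φ·ΔZ = −(0.077918)(0.997714)(-162) − (0.077918)(0.067580)(78) + (0.996960)(-353) = -339.74 m.
1° of latitude spans 3600 × 30.90 = 111240 m, so Δφ = -339.74 / 111240 × 3600 = -10.995″.

Δφ = -11.0″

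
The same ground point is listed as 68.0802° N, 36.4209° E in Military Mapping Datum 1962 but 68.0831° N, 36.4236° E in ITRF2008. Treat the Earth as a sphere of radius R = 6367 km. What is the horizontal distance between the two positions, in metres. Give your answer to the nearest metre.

341 m

Δφ = 68.0831° − 68.0802° = +0.0029°; Δλ = 36.4236° − 36.4209° = +0.0027°.
1° along a meridian = πR/180 = 111125 m.
ΔN = Δφ × 111125 = 322.3 m; ΔE = Δλ × 111125 × cos(68.0802°) = +0.0027 × 111125 × 0.373308 = 112.0 m.
Distance = √(ΔE² + ΔN²) = √(112.0² + 322.3²) = 341.2 m.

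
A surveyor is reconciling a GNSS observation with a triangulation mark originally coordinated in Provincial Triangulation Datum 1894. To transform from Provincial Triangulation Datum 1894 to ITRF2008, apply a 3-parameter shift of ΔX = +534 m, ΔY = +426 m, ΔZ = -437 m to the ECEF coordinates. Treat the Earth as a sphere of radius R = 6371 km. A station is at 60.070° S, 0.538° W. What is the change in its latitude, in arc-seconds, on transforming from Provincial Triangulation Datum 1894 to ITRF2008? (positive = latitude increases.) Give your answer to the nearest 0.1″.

Δφ = 7.8″

sin φ = -0.866636, cos φ = 0.498942, sin λ = -0.009390, cos λ = 0.999956.
North component: ΔN = −sin φ cos λ·ΔX − sin φ sin λ·ΔY + cos φ·ΔZ = −(-0.866636)(0.999956)(534) − (-0.866636)(-0.009390)(426) + (0.498942)(-437) = 241.26 m.
1° of latitude spans πR/180 = 111195 m, so Δφ = 241.26 / 111195 × 3600 = 7.811″.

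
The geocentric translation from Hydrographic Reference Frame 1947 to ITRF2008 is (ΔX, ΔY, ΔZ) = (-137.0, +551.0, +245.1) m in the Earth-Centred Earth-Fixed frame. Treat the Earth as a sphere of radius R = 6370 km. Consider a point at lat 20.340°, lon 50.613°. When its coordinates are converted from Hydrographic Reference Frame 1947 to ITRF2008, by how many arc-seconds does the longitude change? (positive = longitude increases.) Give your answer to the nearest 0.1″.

Δλ = 15.7″

sin φ = 0.347590, cos φ = 0.937646, sin λ = 0.772878, cos λ = 0.634555.
East component: ΔE = −sin λ·ΔX + cos λ·ΔY = −(0.772878)(-137.0) + (0.634555)(551.0) = 455.52 m.
1° of latitude spans πR/180 = 111177 m; at latitude φ, 1° of longitude spans that × cos φ = 104245.2 m, so Δλ = 455.52 / 104245.2 × 3600 = 15.731″.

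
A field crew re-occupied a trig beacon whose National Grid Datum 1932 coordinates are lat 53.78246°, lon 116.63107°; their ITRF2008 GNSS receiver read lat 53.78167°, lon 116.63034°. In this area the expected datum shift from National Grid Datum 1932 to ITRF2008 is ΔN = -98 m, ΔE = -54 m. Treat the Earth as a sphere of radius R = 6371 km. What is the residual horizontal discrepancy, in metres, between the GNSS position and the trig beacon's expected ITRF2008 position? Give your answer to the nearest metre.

Observed coordinate differences: Δφ = -0.00079°, Δλ = -0.00073°.
Converting to metres (1° lat = 111195 m, cos φ = 0.590853): observed ΔN = -87.8 m, observed ΔE = -48.0 m.
Subtracting the expected shift leaves a residual of -87.8 − (-98) = 10.2 m north and -48.0 − (-54) = 6.0 m east.
Residual distance = √(10.2² + 6.0²) = 11.8 m.

12 m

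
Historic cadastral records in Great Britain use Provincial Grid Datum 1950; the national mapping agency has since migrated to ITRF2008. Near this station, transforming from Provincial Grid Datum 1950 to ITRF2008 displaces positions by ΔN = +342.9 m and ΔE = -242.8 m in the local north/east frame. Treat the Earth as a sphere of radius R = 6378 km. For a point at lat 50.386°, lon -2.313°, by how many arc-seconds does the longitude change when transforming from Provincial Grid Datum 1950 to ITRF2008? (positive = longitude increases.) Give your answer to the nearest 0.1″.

At latitude 50.386°, cos φ = 0.637612.
One radian of longitude at latitude φ spans R cos φ, so Δλ = ΔE / (R cos φ) = -242.8 / (6378000 × 0.637612) = -5.9705e-05 rad = -12.315″.

Δλ = -12.3″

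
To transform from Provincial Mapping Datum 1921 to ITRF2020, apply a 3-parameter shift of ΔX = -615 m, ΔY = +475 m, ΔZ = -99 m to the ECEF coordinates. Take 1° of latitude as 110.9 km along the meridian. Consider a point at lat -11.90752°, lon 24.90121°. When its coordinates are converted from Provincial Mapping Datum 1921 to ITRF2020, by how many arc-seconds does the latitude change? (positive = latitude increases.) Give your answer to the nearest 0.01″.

Δφ = -5.54″

sin φ = -0.206333, cos φ = 0.978482, sin λ = 0.421055, cos λ = 0.907035.
North component: ΔN = −sin φ cos λ·ΔX − sin φ sin λ·ΔY + cos φ·ΔZ = −(-0.206333)(0.907035)(-615) − (-0.206333)(0.421055)(475) + (0.978482)(-99) = -170.70 m.
1° of latitude spans 110900 m, so Δφ = -170.70 / 110900 × 3600 = -5.541″.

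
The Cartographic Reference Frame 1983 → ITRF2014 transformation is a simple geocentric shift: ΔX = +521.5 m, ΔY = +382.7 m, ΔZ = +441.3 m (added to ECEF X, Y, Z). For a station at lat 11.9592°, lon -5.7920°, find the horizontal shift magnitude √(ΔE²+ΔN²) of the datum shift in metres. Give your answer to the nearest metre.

At φ = 11.9592°, λ = -5.7920°: sin φ = 0.207215, cos φ = 0.978295, sin λ = -0.100917, cos λ = 0.994895.
ΔE = −sin λ·ΔX + cos λ·ΔY = −(-0.100917)·(521.5) + (0.994895)·(382.7) = 433.37 m.
ΔN = −sin φ cos λ·ΔX − sin φ sin λ·ΔY + cos φ·ΔZ = −(0.207215)(0.994895)(521.5) − (0.207215)(-0.100917)(382.7) + (0.978295)(441.3) = 332.21 m.
Horizontal magnitude = √(ΔE² + ΔN²) = √(433.37² + 332.21²) = 546.06 m.

546 m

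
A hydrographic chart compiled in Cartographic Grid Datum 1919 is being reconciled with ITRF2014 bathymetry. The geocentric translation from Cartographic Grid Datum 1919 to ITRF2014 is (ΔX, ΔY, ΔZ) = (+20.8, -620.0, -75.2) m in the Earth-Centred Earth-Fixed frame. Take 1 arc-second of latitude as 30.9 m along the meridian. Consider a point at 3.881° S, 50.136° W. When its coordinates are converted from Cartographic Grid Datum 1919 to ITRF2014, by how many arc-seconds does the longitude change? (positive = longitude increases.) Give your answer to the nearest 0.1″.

Δλ = -12.4″

sin φ = -0.067684, cos φ = 0.997707, sin λ = -0.767568, cos λ = 0.640967.
East component: ΔE = −sin λ·ΔX + cos λ·ΔY = −(-0.767568)(20.8) + (0.640967)(-620.0) = -381.43 m.
1° of latitude spans 3600 × 30.90 = 111240 m; at latitude φ, 1° of longitude spans that × cos φ = 110984.9 m, so Δλ = -381.43 / 110984.9 × 3600 = -12.373″.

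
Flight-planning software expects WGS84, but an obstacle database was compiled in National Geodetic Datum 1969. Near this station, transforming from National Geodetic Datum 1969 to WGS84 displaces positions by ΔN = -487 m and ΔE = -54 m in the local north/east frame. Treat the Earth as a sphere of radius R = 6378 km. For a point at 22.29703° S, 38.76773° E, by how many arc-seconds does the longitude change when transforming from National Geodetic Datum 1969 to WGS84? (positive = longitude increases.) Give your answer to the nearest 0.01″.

At latitude -22.29703°, cos φ = 0.925229.
One radian of longitude at latitude φ spans R cos φ, so Δλ = ΔE / (R cos φ) = -54.0 / (6378000 × 0.925229) = -9.1508e-06 rad = -1.887″.

Δλ = -1.89″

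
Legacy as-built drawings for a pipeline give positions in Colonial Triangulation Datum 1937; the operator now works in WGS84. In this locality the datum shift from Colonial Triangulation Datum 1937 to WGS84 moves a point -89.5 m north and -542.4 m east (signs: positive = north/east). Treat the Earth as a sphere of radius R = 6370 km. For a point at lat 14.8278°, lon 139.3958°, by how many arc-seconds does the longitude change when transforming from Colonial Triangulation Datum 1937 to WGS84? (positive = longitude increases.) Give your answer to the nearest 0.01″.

At latitude 14.8278°, cos φ = 0.966699.
One radian of longitude at latitude φ spans R cos φ, so Δλ = ΔE / (R cos φ) = -542.4 / (6370000 × 0.966699) = -8.8082e-05 rad = -18.168″.

Δλ = -18.17″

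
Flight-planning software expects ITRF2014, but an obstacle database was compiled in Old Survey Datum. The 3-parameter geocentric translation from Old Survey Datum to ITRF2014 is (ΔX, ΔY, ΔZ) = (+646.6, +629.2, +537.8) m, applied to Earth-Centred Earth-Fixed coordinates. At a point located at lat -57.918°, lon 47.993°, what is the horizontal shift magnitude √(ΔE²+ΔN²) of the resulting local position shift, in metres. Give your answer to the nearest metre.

1050 m

At φ = -57.918°, λ = 47.993°: sin φ = -0.847289, cos φ = 0.531132, sin λ = 0.743063, cos λ = 0.669221.
ΔE = −sin λ·ΔX + cos λ·ΔY = −(0.743063)·(646.6) + (0.669221)·(629.2) = -59.39 m.
ΔN = −sin φ cos λ·ΔX − sin φ sin λ·ΔY + cos φ·ΔZ = −(-0.847289)(0.669221)(646.6) − (-0.847289)(0.743063)(629.2) + (0.531132)(537.8) = 1048.42 m.
Horizontal magnitude = √(ΔE² + ΔN²) = √((-59.39)² + 1048.42²) = 1050.10 m.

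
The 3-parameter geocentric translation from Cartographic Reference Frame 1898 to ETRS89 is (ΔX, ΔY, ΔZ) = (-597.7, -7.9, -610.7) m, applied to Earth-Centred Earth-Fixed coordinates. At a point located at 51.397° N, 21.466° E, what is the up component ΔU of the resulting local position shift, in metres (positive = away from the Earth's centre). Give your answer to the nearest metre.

ΔU = -826 m

The local up (radial) axis is (cos φ cos λ, cos φ sin λ, sin φ), giving ΔU = -347.050 − 1.804 − 477.255 = -826.11 m.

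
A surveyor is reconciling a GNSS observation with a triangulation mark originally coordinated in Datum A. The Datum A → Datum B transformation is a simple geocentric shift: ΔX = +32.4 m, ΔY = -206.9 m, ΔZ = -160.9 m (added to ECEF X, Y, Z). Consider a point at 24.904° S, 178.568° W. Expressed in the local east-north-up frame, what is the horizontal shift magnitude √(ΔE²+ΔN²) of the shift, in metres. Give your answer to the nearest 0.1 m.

260.6 m

The local east axis at (φ, λ) is (−sin λ, cos λ, 0), so ΔE = −sin(-178.568°)·32.4 + cos(-178.568°)·(-206.9) = 207.65 m.
The local north axis is (−sin φ cos λ, −sin φ sin λ, cos φ), giving ΔN = -13.639 + 2.177 − 145.939 = -157.40 m.
Horizontal magnitude = √(ΔE² + ΔN²) = √(207.65² + (-157.40)²) = 260.56 m.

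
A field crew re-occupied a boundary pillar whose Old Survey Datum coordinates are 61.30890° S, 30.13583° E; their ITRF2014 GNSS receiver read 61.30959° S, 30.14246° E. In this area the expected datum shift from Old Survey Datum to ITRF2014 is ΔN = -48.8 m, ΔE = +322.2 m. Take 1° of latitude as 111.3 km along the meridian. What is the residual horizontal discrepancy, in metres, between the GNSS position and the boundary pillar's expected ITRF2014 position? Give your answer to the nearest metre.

Observed coordinate differences: Δφ = -0.00069°, Δλ = +0.00663°.
Converting to metres (1° lat = 111300 m, cos φ = 0.480087): observed ΔN = -76.8 m, observed ΔE = 354.3 m.
Subtracting the expected shift leaves a residual of -76.8 − (-48.8) = -28.0 m north and 354.3 − (322.2) = 32.1 m east.
Residual distance = √((-28.0)² + 32.1²) = 42.6 m.

43 m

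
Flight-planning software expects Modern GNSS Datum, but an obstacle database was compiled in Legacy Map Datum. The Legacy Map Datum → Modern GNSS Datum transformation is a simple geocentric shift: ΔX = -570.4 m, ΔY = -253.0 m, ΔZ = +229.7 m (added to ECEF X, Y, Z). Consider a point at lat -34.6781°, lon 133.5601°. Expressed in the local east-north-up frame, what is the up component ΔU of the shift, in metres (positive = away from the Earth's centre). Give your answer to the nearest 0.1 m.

ΔU = 41.8 m

At φ = -34.6781°, λ = 133.5601°: sin φ = -0.568965, cos φ = 0.822362, sin λ = 0.724652, cos λ = -0.689115.
ΔU = cos φ cos λ·ΔX + cos φ sin λ·ΔY + sin φ·ΔZ = (0.822362)(-0.689115)(-570.4) + (0.822362)(0.724652)(-253.0) + (-0.568965)(229.7) = 41.79 m.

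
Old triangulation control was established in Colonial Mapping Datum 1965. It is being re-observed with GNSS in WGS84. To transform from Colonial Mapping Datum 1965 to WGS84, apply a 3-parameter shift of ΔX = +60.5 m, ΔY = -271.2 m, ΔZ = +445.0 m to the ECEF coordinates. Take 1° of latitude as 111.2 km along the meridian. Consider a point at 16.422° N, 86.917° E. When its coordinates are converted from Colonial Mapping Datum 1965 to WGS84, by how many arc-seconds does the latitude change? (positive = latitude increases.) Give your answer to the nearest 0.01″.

sin φ = 0.282710, cos φ = 0.959205, sin λ = 0.998553, cos λ = 0.053783.
North component: ΔN = −sin φ cos λ·ΔX − sin φ sin λ·ΔY + cos φ·ΔZ = −(0.282710)(0.053783)(60.5) − (0.282710)(0.998553)(-271.2) + (0.959205)(445.0) = 502.49 m.
1° of latitude spans 111200 m, so Δφ = 502.49 / 111200 × 3600 = 16.268″.

Δφ = 16.27″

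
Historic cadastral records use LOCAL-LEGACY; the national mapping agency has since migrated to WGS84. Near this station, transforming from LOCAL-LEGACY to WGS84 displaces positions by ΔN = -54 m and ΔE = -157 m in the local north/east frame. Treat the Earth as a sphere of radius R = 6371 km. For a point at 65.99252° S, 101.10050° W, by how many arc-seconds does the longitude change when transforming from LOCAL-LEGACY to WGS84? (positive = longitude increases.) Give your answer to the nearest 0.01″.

At latitude -65.99252°, cos φ = 0.406856.
One radian of longitude at latitude φ spans R cos φ, so Δλ = ΔE / (R cos φ) = -157.0 / (6371000 × 0.406856) = -6.0569e-05 rad = -12.493″.

Δλ = -12.49″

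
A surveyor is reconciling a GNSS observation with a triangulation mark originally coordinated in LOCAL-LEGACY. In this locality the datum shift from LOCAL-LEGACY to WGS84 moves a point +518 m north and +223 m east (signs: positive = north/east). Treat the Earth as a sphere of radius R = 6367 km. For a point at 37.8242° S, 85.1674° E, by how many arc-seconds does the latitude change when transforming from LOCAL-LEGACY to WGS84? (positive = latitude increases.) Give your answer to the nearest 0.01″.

Δφ = 16.78″

On a sphere of radius R, 1 rad of latitude = R, so Δφ = ΔN / R = 518.0 / 6367000 = 8.1357e-05 rad = 16.781″.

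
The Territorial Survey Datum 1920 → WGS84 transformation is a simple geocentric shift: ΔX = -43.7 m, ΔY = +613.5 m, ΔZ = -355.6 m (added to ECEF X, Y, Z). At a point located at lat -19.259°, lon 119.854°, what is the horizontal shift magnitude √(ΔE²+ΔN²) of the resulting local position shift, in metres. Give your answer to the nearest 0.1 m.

308.2 m

At φ = -19.259°, λ = 119.854°: sin φ = -0.329839, cos φ = 0.944037, sin λ = 0.867297, cos λ = -0.497792.
ΔE = −sin λ·ΔX + cos λ·ΔY = −(0.867297)·(-43.7) + (-0.497792)·(613.5) = -267.49 m.
ΔN = −sin φ cos λ·ΔX − sin φ sin λ·ΔY + cos φ·ΔZ = −(-0.329839)(-0.497792)(-43.7) − (-0.329839)(0.867297)(613.5) + (0.944037)(-355.6) = -153.02 m.
Horizontal magnitude = √(ΔE² + ΔN²) = √((-267.49)² + (-153.02)²) = 308.17 m.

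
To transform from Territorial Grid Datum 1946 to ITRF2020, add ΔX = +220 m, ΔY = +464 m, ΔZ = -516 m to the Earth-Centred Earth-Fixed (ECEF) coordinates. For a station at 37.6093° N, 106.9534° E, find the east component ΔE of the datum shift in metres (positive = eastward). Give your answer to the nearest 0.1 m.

At φ = 37.6093°, λ = 106.9534°: sin φ = 0.610274, cos φ = 0.792191, sin λ = 0.956542, cos λ = -0.291594.
ΔE = −sin λ·ΔX + cos λ·ΔY = −(0.956542)·(220) + (-0.291594)·(464) = -345.74 m.

ΔE = -345.7 m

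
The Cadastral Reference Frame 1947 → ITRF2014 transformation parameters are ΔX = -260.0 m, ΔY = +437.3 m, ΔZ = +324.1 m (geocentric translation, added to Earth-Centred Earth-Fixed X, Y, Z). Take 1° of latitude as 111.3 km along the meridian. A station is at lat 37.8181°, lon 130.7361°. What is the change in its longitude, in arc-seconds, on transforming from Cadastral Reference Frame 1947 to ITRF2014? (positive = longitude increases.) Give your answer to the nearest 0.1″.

Δλ = -3.6″

sin φ = 0.613157, cos φ = 0.789961, sin λ = 0.757723, cos λ = -0.652576.
East component: ΔE = −sin λ·ΔX + cos λ·ΔY = −(0.757723)(-260.0) + (-0.652576)(437.3) = -88.36 m.
1° of latitude spans 111300 m; at latitude φ, 1° of longitude spans that × cos φ = 87922.7 m, so Δλ = -88.36 / 87922.7 × 3600 = -3.618″.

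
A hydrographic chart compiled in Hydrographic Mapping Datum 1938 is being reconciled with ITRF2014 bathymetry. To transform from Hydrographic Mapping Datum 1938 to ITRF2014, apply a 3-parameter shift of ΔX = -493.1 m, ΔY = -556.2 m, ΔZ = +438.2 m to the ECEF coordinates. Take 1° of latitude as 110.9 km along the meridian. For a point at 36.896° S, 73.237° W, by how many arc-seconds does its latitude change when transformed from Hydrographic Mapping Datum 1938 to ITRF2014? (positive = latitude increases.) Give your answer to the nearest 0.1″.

Δφ = 19.0″

sin φ = -0.600364, cos φ = 0.799727, sin λ = -0.957506, cos λ = 0.288414.
North component: ΔN = −sin φ cos λ·ΔX − sin φ sin λ·ΔY + cos φ·ΔZ = −(-0.600364)(0.288414)(-493.1) − (-0.600364)(-0.957506)(-556.2) + (0.799727)(438.2) = 584.79 m.
1° of latitude spans 110900 m, so Δφ = 584.79 / 110900 × 3600 = 18.983″.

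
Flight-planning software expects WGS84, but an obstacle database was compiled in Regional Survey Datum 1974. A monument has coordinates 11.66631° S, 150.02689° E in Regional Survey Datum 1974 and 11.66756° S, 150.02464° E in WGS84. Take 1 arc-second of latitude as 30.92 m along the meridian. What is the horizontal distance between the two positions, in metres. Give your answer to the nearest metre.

Δφ = -11.66756° − -11.66631° = -0.00125°; Δλ = 150.02464° − 150.02689° = -0.00225°.
1° of latitude = 3600 × 30.92 = 111312 m.
ΔN = Δφ × 111312 = -139.1 m; ΔE = Δλ × 111312 × cos(-11.66631°) = -0.00225 × 111312 × 0.979342 = -245.3 m.
Distance = √(ΔE² + ΔN²) = √((-245.3)² + (-139.1)²) = 282.0 m.

282 m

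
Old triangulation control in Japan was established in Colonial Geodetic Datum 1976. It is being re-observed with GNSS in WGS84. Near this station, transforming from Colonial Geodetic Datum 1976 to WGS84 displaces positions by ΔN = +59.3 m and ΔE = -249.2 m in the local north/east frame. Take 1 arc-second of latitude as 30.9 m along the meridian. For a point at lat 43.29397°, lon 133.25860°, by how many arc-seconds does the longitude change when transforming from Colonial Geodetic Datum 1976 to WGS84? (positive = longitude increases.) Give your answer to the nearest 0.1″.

Δλ = -11.1″

At latitude 43.29397°, cos φ = 0.727845.
1″ of longitude at this latitude = 30.90 × cos φ = 22.4904 m, so Δλ = -249.2 / 22.4904 = -11.080″.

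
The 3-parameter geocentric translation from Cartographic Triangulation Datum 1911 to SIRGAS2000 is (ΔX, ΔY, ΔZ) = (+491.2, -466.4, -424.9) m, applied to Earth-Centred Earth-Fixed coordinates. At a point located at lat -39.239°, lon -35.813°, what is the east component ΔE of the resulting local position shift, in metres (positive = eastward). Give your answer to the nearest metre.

ΔE = -91 m

At φ = -39.239°, λ = -35.813°: sin φ = -0.632557, cos φ = 0.774514, sin λ = -0.585142, cos λ = 0.810931.
ΔE = −sin λ·ΔX + cos λ·ΔY = −(-0.585142)·(491.2) + (0.810931)·(-466.4) = -90.80 m.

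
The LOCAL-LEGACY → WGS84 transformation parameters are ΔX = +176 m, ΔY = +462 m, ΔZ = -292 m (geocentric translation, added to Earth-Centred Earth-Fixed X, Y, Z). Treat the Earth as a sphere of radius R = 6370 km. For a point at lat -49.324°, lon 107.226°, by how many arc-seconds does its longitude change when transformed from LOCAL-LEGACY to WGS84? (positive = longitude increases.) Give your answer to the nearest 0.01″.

sin φ = -0.758407, cos φ = 0.651781, sin λ = 0.955144, cos λ = -0.296142.
East component: ΔE = −sin λ·ΔX + cos λ·ΔY = −(0.955144)(176) + (-0.296142)(462) = -304.92 m.
1° of latitude spans πR/180 = 111177 m; at latitude φ, 1° of longitude spans that × cos φ = 72463.3 m, so Δλ = -304.92 / 72463.3 × 3600 = -15.149″.

Δλ = -15.15″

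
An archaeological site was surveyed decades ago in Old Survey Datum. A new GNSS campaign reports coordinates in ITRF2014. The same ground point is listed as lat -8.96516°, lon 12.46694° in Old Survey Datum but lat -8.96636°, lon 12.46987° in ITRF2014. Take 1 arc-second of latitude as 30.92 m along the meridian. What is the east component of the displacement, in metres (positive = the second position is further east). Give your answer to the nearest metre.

Δφ = -8.96636° − -8.96516° = -0.00120°; Δλ = 12.46987° − 12.46694° = +0.00293°.
1° of latitude = 3600 × 30.92 = 111312 m.
ΔN = Δφ × 111312 = -133.6 m; ΔE = Δλ × 111312 × cos(-8.96516°) = +0.00293 × 111312 × 0.987783 = 322.2 m.

ΔE = 322 m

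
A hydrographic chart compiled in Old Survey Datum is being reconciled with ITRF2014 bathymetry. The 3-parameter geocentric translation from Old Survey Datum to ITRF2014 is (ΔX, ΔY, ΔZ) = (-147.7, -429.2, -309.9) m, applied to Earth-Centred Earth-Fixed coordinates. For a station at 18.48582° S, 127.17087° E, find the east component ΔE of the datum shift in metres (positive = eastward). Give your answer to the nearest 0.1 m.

ΔE = 377.0 m

The local east axis at (φ, λ) is (−sin λ, cos λ, 0), so ΔE = −sin(127.17087°)·(-147.7) + cos(127.17087°)·(-429.2) = 377.01 m.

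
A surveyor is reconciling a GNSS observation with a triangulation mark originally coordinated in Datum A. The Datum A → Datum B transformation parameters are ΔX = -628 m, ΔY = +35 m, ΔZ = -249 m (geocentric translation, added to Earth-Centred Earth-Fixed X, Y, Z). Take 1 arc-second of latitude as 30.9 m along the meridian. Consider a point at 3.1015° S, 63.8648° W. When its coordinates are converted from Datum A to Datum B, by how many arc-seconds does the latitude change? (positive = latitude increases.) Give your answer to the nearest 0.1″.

sin φ = -0.054105, cos φ = 0.998535, sin λ = -0.897757, cos λ = 0.440491.
North component: ΔN = −sin φ cos λ·ΔX − sin φ sin λ·ΔY + cos φ·ΔZ = −(-0.054105)(0.440491)(-628) − (-0.054105)(-0.897757)(35) + (0.998535)(-249) = -265.30 m.
1° of latitude spans 3600 × 30.90 = 111240 m, so Δφ = -265.30 / 111240 × 3600 = -8.586″.

Δφ = -8.6″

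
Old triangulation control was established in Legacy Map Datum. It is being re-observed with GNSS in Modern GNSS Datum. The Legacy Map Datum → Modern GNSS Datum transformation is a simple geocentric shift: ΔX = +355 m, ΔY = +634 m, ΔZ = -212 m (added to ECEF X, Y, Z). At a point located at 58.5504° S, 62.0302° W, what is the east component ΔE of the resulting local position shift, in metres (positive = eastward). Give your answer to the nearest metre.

The local east axis at (φ, λ) is (−sin λ, cos λ, 0), so ΔE = −sin(-62.0302°)·355 + cos(-62.0302°)·634 = 610.88 m.

ΔE = 611 m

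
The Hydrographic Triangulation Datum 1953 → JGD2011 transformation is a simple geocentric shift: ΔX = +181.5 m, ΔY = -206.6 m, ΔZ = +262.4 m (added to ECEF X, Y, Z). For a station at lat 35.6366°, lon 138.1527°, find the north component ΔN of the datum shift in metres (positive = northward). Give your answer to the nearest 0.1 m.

ΔN = 372.3 m

At φ = 35.6366°, λ = 138.1527°: sin φ = 0.582642, cos φ = 0.812729, sin λ = 0.667148, cos λ = -0.744925.
ΔN = −sin φ cos λ·ΔX − sin φ sin λ·ΔY + cos φ·ΔZ = −(0.582642)(-0.744925)(181.5) − (0.582642)(0.667148)(-206.6) + (0.812729)(262.4) = 372.34 m.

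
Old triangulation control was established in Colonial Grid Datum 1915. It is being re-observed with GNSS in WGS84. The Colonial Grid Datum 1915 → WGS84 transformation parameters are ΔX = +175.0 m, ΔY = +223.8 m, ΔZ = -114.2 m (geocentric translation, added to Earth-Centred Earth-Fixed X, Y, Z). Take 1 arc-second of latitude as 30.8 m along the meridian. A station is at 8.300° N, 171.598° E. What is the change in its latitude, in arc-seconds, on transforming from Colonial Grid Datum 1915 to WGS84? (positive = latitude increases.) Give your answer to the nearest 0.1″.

Δφ = -3.0″

sin φ = 0.144356, cos φ = 0.989526, sin λ = 0.146118, cos λ = -0.989267.
North component: ΔN = −sin φ cos λ·ΔX − sin φ sin λ·ΔY + cos φ·ΔZ = −(0.144356)(-0.989267)(175.0) − (0.144356)(0.146118)(223.8) + (0.989526)(-114.2) = -92.73 m.
1° of latitude spans 3600 × 30.80 = 110880 m, so Δφ = -92.73 / 110880 × 3600 = -3.011″.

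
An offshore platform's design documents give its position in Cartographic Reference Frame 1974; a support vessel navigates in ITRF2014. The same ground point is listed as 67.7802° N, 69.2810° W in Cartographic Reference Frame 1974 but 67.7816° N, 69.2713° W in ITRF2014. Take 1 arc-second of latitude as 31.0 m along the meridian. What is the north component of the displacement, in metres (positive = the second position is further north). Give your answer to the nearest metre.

Δφ = 67.7816° − 67.7802° = +0.0014°; Δλ = -69.2713° − -69.2810° = +0.0097°.
1° of latitude = 3600 × 31.00 = 111600 m.
ΔN = Δφ × 111600 = 156.2 m; ΔE = Δλ × 111600 × cos(67.7802°) = +0.0097 × 111600 × 0.378161 = 409.4 m.

ΔN = 156 m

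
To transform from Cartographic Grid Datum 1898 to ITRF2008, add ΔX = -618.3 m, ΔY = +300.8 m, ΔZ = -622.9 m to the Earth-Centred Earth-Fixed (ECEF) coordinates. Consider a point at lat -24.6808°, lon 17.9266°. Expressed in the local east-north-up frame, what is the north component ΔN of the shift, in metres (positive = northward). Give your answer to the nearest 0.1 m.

The local north axis is (−sin φ cos λ, −sin φ sin λ, cos φ), giving ΔN = -245.645 + 38.660 − 565.997 = -772.98 m.

ΔN = -773.0 m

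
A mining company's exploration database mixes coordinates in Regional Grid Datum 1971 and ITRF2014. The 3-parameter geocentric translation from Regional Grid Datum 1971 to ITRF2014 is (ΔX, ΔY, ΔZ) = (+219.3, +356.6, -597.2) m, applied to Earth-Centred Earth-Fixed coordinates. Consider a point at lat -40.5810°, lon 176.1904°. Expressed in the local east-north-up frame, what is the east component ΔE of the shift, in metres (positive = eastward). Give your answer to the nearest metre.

The local east axis at (φ, λ) is (−sin λ, cos λ, 0), so ΔE = −sin(176.1904°)·219.3 + cos(176.1904°)·356.6 = -370.38 m.

ΔE = -370 m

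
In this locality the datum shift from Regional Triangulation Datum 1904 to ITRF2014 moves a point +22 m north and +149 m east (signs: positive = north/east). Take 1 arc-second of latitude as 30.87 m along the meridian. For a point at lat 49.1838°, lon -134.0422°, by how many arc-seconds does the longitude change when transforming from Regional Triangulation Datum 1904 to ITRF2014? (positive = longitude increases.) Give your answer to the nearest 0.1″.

At latitude 49.1838°, cos φ = 0.653635.
1″ of longitude at this latitude = 30.87 × cos φ = 20.1777 m, so Δλ = 149.0 / 20.1777 = 7.384″.

Δλ = 7.4″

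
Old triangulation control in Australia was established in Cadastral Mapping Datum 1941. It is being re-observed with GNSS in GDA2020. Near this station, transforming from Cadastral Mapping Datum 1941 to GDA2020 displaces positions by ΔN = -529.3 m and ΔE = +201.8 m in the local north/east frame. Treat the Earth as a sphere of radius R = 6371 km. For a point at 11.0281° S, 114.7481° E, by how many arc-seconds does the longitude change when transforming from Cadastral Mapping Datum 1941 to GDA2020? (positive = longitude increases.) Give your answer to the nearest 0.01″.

At latitude -11.0281°, cos φ = 0.981533.
One radian of longitude at latitude φ spans R cos φ, so Δλ = ΔE / (R cos φ) = 201.8 / (6371000 × 0.981533) = 3.2271e-05 rad = 6.656″.

Δλ = 6.66″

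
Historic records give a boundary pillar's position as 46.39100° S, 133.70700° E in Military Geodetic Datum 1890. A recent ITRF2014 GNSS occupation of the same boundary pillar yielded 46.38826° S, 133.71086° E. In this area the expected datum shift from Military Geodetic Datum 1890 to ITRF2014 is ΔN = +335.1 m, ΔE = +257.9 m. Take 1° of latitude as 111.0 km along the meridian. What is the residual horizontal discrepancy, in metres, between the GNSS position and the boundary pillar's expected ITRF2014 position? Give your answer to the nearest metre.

49 m

Observed coordinate differences: Δφ = +0.00274°, Δλ = +0.00386°.
Converting to metres (1° lat = 111000 m, cos φ = 0.689733): observed ΔN = 304.1 m, observed ΔE = 295.5 m.
Subtracting the expected shift leaves a residual of 304.1 − (335.1) = -31.0 m north and 295.5 − (257.9) = 37.6 m east.
Residual distance = √((-31.0)² + 37.6²) = 48.7 m.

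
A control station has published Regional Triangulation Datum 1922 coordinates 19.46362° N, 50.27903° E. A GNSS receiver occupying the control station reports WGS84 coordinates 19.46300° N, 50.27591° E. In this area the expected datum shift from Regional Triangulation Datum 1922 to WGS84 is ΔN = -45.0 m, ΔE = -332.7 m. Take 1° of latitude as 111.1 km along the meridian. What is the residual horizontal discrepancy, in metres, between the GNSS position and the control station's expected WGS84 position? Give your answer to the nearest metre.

Observed coordinate differences: Δφ = -0.00062°, Δλ = -0.00312°.
Converting to metres (1° lat = 111100 m, cos φ = 0.942853): observed ΔN = -68.9 m, observed ΔE = -326.8 m.
Subtracting the expected shift leaves a residual of -68.9 − (-45.0) = -23.9 m north and -326.8 − (-332.7) = 5.9 m east.
Residual distance = √((-23.9)² + 5.9²) = 24.6 m.

25 m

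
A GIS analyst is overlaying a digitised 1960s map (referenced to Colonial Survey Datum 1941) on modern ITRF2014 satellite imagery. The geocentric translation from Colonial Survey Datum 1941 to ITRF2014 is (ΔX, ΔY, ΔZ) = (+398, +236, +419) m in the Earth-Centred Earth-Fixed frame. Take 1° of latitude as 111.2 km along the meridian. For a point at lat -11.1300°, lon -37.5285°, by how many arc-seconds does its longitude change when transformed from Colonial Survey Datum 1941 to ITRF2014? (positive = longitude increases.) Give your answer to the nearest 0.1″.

sin φ = -0.193036, cos φ = 0.981192, sin λ = -0.609156, cos λ = 0.793050.
East component: ΔE = −sin λ·ΔX + cos λ·ΔY = −(-0.609156)(398) + (0.793050)(236) = 429.60 m.
1° of latitude spans 111200 m; at latitude φ, 1° of longitude spans that × cos φ = 109108.5 m, so Δλ = 429.60 / 109108.5 × 3600 = 14.175″.

Δλ = 14.2″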